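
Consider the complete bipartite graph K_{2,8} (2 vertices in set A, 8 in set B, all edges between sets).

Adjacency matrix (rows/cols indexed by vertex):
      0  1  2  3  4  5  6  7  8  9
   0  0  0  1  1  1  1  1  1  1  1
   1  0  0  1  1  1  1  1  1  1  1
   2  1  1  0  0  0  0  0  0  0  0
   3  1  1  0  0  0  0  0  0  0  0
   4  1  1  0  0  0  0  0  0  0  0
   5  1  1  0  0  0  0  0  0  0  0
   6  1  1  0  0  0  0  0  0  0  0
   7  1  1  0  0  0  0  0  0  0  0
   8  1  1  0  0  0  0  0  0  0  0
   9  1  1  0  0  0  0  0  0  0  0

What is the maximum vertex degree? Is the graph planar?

Set-A vertices have degree 8; set-B vertices have degree 2. Maximum degree = max(2,8) = 8.
min(2,8) <= 2, so K_{2,8} avoids a K_{3,3} subdivision and is planar.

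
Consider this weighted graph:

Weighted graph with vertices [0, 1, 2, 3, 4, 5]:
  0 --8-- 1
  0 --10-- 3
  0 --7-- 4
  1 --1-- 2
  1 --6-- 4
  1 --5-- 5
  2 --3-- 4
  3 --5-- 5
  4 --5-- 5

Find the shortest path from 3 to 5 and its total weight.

Using Dijkstra's algorithm from vertex 3:
Shortest path: 3 -> 5
Total weight: 5 = 5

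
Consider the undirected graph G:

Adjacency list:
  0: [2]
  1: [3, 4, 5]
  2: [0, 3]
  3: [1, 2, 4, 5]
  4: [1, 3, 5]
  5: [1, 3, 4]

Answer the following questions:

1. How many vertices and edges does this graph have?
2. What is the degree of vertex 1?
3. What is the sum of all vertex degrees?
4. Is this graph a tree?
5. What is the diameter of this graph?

Count: 6 vertices, 8 edges.
Vertex 1 has neighbors [3, 4, 5], degree = 3.
Handshaking lemma: 2 * 8 = 16.
A tree on 6 vertices has 5 edges. This graph has 8 edges (3 extra). Not a tree.
Diameter (longest shortest path) = 3.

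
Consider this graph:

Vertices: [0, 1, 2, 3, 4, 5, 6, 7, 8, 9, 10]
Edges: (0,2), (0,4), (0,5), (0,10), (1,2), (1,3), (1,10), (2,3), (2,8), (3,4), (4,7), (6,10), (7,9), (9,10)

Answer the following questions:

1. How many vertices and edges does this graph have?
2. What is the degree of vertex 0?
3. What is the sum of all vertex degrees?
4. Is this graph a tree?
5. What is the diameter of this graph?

Count: 11 vertices, 14 edges.
Vertex 0 has neighbors [2, 4, 5, 10], degree = 4.
Handshaking lemma: 2 * 14 = 28.
A tree on 11 vertices has 10 edges. This graph has 14 edges (4 extra). Not a tree.
Diameter (longest shortest path) = 4.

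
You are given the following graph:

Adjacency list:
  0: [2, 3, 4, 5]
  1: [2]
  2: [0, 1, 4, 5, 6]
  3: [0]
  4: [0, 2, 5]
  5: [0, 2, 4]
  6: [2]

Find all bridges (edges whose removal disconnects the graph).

A bridge is an edge whose removal increases the number of connected components.
Bridges found: (0,3), (1,2), (2,6)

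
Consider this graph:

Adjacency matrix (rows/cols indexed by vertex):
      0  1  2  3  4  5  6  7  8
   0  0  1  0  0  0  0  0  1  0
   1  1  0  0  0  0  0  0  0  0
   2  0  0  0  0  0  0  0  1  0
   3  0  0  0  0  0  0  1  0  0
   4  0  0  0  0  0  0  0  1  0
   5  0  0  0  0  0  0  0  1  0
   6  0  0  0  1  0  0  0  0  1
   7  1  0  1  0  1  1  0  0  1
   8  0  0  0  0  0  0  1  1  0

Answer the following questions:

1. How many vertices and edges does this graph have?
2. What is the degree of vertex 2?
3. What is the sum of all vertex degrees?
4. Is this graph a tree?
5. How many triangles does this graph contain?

Count: 9 vertices, 8 edges.
Vertex 2 has neighbors [7], degree = 1.
Handshaking lemma: 2 * 8 = 16.
A graph is a tree iff it is connected and has exactly n-1 edges. This graph is connected (all 9 vertices in one component) and has 9-1 = 8 edges. It is a tree.
Number of triangles = 0.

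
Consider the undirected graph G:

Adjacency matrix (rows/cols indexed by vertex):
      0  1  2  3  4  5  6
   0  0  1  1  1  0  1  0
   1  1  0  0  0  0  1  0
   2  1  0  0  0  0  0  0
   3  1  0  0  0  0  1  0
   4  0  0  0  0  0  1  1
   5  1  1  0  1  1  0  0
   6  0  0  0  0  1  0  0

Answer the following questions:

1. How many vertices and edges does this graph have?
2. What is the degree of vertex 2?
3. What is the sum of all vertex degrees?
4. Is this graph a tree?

Count: 7 vertices, 8 edges.
Vertex 2 has neighbors [0], degree = 1.
Handshaking lemma: 2 * 8 = 16.
A tree on 7 vertices has 6 edges. This graph has 8 edges (2 extra). Not a tree.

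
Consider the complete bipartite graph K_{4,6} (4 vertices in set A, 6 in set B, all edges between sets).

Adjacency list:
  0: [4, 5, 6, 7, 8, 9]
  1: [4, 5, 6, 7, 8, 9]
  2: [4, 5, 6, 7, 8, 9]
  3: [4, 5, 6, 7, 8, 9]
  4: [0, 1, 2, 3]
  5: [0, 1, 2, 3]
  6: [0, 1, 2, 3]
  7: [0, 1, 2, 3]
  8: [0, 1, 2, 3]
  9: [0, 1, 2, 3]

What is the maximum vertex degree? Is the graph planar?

Set-A vertices have degree 6; set-B vertices have degree 4. Maximum degree = max(4,6) = 6.
K_{4,6} contains K_{3,3} as a subgraph (since both sides have >= 3 vertices); by Kuratowski's theorem it is not planar.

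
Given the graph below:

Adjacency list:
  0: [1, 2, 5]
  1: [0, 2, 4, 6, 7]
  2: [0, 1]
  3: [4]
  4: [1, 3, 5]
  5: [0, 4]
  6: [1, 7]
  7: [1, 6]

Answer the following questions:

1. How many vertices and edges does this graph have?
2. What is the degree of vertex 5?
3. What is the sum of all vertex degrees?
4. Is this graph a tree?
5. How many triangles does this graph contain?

Count: 8 vertices, 10 edges.
Vertex 5 has neighbors [0, 4], degree = 2.
Handshaking lemma: 2 * 10 = 20.
A tree on 8 vertices has 7 edges. This graph has 10 edges (3 extra). Not a tree.
Number of triangles = 2.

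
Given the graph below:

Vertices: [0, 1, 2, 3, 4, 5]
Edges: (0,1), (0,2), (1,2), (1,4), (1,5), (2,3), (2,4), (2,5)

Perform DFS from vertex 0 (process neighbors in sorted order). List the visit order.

DFS from vertex 0 (neighbors processed in ascending order):
Visit order: 0, 1, 2, 3, 4, 5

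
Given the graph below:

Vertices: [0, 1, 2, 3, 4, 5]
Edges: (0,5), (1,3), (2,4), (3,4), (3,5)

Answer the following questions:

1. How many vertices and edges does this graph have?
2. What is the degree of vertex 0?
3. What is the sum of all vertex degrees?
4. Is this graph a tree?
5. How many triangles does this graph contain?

Count: 6 vertices, 5 edges.
Vertex 0 has neighbors [5], degree = 1.
Handshaking lemma: 2 * 5 = 10.
A graph is a tree iff it is connected and has exactly n-1 edges. This graph is connected (all 6 vertices in one component) and has 6-1 = 5 edges. It is a tree.
Number of triangles = 0.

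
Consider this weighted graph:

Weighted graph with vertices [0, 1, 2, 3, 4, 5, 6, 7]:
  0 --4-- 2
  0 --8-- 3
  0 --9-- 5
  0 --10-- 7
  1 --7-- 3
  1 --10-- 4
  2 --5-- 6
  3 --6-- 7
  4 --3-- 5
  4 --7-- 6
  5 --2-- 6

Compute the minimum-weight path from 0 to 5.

Using Dijkstra's algorithm from vertex 0:
Shortest path: 0 -> 5
Total weight: 9 = 9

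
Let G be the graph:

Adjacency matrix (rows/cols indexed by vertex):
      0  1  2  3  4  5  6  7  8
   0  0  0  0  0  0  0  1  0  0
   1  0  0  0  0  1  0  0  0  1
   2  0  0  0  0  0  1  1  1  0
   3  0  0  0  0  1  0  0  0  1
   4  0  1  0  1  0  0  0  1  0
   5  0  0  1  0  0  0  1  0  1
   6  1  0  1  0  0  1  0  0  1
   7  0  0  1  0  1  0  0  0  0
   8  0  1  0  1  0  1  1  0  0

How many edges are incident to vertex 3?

Vertex 3 has neighbors [4, 8], so deg(3) = 2.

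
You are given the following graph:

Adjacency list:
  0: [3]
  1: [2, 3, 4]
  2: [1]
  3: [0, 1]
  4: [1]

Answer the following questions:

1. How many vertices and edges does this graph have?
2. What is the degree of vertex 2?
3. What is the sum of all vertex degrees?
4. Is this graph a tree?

Count: 5 vertices, 4 edges.
Vertex 2 has neighbors [1], degree = 1.
Handshaking lemma: 2 * 4 = 8.
A graph is a tree iff it is connected and has exactly n-1 edges. This graph is connected (all 5 vertices in one component) and has 5-1 = 4 edges. It is a tree.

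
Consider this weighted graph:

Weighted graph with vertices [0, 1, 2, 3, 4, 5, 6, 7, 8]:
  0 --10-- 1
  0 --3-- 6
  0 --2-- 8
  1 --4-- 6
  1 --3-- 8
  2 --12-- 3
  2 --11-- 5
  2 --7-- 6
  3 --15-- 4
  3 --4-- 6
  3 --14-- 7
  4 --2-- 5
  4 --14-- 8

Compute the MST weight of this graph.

Applying Kruskal's algorithm (sort edges by weight, add if no cycle):
  Add (0,8) w=2
  Add (4,5) w=2
  Add (0,6) w=3
  Add (1,8) w=3
  Skip (1,6) w=4 (creates cycle)
  Add (3,6) w=4
  Add (2,6) w=7
  Skip (0,1) w=10 (creates cycle)
  Add (2,5) w=11
  Skip (2,3) w=12 (creates cycle)
  Add (3,7) w=14
  Skip (4,8) w=14 (creates cycle)
  Skip (3,4) w=15 (creates cycle)
MST weight = 46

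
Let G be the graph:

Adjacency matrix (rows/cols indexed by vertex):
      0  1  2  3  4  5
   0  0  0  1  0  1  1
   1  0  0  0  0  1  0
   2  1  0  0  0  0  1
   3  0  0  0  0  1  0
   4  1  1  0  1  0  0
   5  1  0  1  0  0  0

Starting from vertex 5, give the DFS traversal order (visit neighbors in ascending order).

DFS from vertex 5 (neighbors processed in ascending order):
Visit order: 5, 0, 2, 4, 1, 3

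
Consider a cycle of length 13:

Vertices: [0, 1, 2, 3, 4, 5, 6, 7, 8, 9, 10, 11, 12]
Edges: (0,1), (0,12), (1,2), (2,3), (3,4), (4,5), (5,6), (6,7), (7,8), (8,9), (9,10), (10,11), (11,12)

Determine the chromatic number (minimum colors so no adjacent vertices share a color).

This is an odd cycle (C_13). Odd cycles are not bipartite (any 2-coloring forces two adjacent vertices to match), and 3 colors suffice.
Chromatic number = 3.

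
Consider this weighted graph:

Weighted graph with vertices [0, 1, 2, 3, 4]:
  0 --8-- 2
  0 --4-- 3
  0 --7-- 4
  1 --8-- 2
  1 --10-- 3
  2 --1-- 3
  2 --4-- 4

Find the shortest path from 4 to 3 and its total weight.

Using Dijkstra's algorithm from vertex 4:
Shortest path: 4 -> 2 -> 3
Total weight: 4 + 1 = 5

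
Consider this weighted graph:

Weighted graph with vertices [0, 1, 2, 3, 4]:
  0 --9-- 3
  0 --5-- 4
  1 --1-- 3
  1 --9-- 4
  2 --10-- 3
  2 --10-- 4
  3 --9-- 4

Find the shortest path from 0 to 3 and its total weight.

Using Dijkstra's algorithm from vertex 0:
Shortest path: 0 -> 3
Total weight: 9 = 9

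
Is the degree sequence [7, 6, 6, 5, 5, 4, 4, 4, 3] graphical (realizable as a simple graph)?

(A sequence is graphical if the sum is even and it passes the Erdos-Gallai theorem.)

Sum of degrees = 44. Sum is even and passes Erdos-Gallai. The sequence IS graphical.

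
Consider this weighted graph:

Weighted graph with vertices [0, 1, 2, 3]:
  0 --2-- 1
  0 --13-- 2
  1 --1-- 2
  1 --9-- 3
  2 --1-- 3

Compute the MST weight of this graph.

Applying Kruskal's algorithm (sort edges by weight, add if no cycle):
  Add (1,2) w=1
  Add (2,3) w=1
  Add (0,1) w=2
  Skip (1,3) w=9 (creates cycle)
  Skip (0,2) w=13 (creates cycle)
MST weight = 4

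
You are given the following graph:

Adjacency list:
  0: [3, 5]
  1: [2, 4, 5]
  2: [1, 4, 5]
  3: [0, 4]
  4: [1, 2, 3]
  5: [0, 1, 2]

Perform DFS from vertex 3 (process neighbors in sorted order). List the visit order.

DFS from vertex 3 (neighbors processed in ascending order):
Visit order: 3, 0, 5, 1, 2, 4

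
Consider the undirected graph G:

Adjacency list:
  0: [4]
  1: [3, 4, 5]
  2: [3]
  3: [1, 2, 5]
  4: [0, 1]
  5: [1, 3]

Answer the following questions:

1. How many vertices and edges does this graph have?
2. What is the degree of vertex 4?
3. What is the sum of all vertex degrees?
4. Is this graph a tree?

Count: 6 vertices, 6 edges.
Vertex 4 has neighbors [0, 1], degree = 2.
Handshaking lemma: 2 * 6 = 12.
A tree on 6 vertices has 5 edges. This graph has 6 edges (1 extra). Not a tree.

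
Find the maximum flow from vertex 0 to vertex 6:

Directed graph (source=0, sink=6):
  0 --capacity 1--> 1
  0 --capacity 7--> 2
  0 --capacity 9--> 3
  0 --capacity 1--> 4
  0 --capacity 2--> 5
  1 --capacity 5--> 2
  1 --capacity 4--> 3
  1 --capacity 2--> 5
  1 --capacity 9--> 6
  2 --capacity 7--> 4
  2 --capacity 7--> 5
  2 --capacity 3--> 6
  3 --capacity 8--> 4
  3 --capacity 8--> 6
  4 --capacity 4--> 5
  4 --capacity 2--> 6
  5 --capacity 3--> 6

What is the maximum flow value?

Computing max flow:
  Flow on (0->1): 1/1
  Flow on (0->2): 6/7
  Flow on (0->3): 8/9
  Flow on (0->5): 2/2
  Flow on (1->6): 1/9
  Flow on (2->4): 3/7
  Flow on (2->6): 3/3
  Flow on (3->6): 8/8
  Flow on (4->5): 1/4
  Flow on (4->6): 2/2
  Flow on (5->6): 3/3
Maximum flow = 17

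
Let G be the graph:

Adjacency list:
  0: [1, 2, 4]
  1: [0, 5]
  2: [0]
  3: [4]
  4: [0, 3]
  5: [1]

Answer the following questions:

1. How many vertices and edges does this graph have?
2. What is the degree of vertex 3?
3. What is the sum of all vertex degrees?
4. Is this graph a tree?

Count: 6 vertices, 5 edges.
Vertex 3 has neighbors [4], degree = 1.
Handshaking lemma: 2 * 5 = 10.
A graph is a tree iff it is connected and has exactly n-1 edges. This graph is connected (all 6 vertices in one component) and has 6-1 = 5 edges. It is a tree.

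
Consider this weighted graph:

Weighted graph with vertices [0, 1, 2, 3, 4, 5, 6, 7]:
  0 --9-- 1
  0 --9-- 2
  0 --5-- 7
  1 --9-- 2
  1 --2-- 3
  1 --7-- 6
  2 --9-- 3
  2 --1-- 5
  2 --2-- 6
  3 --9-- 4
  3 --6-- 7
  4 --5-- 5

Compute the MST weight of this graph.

Applying Kruskal's algorithm (sort edges by weight, add if no cycle):
  Add (2,5) w=1
  Add (1,3) w=2
  Add (2,6) w=2
  Add (0,7) w=5
  Add (4,5) w=5
  Add (3,7) w=6
  Add (1,6) w=7
  Skip (0,1) w=9 (creates cycle)
  Skip (0,2) w=9 (creates cycle)
  Skip (1,2) w=9 (creates cycle)
  Skip (2,3) w=9 (creates cycle)
  Skip (3,4) w=9 (creates cycle)
MST weight = 28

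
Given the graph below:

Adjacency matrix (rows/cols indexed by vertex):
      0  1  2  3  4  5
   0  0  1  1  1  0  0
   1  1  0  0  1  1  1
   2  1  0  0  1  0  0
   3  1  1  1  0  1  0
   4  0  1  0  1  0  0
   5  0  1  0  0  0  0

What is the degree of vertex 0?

Vertex 0 has neighbors [1, 2, 3], so deg(0) = 3.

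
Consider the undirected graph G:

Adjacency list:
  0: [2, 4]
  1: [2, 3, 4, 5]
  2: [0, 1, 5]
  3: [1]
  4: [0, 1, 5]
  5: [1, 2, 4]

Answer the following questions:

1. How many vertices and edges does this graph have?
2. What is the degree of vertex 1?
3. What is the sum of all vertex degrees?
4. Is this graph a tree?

Count: 6 vertices, 8 edges.
Vertex 1 has neighbors [2, 3, 4, 5], degree = 4.
Handshaking lemma: 2 * 8 = 16.
A tree on 6 vertices has 5 edges. This graph has 8 edges (3 extra). Not a tree.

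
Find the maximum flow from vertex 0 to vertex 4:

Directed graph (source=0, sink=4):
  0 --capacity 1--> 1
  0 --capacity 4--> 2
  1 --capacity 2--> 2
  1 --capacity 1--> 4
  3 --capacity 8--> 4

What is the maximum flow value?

Computing max flow:
  Flow on (0->1): 1/1
  Flow on (1->4): 1/1
Maximum flow = 1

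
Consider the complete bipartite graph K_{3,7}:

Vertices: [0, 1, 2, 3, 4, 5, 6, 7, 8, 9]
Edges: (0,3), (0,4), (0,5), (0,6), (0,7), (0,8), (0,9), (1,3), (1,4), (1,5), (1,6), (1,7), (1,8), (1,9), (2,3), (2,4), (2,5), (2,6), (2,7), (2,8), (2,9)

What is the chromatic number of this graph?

K_{3,7} is bipartite: vertices split into two independent sets of size 3 and 7.
Color one set 0, the other 1. No adjacent vertices share a color.
Chromatic number = 2.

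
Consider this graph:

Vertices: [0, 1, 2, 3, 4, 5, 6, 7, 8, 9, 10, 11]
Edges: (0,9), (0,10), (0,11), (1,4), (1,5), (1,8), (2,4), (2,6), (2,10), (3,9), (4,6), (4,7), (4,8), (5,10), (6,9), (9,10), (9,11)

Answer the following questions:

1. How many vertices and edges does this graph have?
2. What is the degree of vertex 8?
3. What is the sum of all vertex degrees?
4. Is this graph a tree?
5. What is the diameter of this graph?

Count: 12 vertices, 17 edges.
Vertex 8 has neighbors [1, 4], degree = 2.
Handshaking lemma: 2 * 17 = 34.
A tree on 12 vertices has 11 edges. This graph has 17 edges (6 extra). Not a tree.
Diameter (longest shortest path) = 4.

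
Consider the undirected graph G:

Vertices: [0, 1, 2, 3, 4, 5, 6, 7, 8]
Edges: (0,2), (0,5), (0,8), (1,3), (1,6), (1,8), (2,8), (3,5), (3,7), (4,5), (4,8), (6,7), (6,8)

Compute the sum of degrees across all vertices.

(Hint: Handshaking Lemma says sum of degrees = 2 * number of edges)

Count edges: 13 edges.
By Handshaking Lemma: sum of degrees = 2 * 13 = 26.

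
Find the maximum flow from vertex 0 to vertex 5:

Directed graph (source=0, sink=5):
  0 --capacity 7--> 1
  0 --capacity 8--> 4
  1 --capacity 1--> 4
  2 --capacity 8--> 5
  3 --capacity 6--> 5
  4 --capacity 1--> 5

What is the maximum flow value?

Computing max flow:
  Flow on (0->1): 1/7
  Flow on (1->4): 1/1
  Flow on (4->5): 1/1
Maximum flow = 1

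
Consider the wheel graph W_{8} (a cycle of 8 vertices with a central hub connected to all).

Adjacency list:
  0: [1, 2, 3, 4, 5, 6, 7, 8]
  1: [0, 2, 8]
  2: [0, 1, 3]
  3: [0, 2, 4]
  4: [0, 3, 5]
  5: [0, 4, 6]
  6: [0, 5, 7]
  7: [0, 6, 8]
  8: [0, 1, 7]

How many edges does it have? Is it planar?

Wheel graph W_{8}: 8 cycle edges + 8 spoke edges = 16 edges.
Total vertices: 9.
The graph is planar.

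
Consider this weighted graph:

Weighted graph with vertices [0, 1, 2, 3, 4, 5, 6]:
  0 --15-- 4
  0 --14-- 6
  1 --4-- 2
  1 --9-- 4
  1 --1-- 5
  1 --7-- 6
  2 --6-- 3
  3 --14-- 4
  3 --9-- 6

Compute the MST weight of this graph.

Applying Kruskal's algorithm (sort edges by weight, add if no cycle):
  Add (1,5) w=1
  Add (1,2) w=4
  Add (2,3) w=6
  Add (1,6) w=7
  Add (1,4) w=9
  Skip (3,6) w=9 (creates cycle)
  Add (0,6) w=14
  Skip (3,4) w=14 (creates cycle)
  Skip (0,4) w=15 (creates cycle)
MST weight = 41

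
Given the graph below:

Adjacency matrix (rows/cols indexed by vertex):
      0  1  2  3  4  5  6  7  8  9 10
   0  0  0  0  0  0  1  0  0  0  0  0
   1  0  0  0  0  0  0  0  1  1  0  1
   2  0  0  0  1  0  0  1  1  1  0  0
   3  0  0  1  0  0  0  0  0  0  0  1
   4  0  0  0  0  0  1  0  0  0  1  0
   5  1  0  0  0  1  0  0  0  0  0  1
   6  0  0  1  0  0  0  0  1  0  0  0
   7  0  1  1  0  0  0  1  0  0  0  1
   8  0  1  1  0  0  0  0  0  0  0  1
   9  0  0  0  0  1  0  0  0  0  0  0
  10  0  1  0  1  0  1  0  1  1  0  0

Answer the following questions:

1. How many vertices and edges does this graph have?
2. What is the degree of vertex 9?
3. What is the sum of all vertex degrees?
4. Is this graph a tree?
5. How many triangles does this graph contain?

Count: 11 vertices, 15 edges.
Vertex 9 has neighbors [4], degree = 1.
Handshaking lemma: 2 * 15 = 30.
A tree on 11 vertices has 10 edges. This graph has 15 edges (5 extra). Not a tree.
Number of triangles = 3.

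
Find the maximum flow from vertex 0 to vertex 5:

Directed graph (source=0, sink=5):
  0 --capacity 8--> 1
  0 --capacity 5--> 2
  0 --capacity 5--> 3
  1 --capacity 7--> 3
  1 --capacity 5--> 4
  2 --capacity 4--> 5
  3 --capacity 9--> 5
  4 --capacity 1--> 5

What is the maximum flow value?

Computing max flow:
  Flow on (0->1): 5/8
  Flow on (0->2): 4/5
  Flow on (0->3): 5/5
  Flow on (1->3): 4/7
  Flow on (1->4): 1/5
  Flow on (2->5): 4/4
  Flow on (3->5): 9/9
  Flow on (4->5): 1/1
Maximum flow = 14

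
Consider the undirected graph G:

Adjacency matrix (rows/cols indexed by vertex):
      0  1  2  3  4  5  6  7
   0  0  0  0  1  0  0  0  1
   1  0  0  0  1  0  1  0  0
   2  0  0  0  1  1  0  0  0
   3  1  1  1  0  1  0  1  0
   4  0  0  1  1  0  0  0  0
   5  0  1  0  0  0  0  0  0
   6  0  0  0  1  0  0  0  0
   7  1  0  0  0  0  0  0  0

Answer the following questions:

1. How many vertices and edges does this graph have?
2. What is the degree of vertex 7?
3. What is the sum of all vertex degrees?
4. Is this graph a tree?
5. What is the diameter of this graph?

Count: 8 vertices, 8 edges.
Vertex 7 has neighbors [0], degree = 1.
Handshaking lemma: 2 * 8 = 16.
A tree on 8 vertices has 7 edges. This graph has 8 edges (1 extra). Not a tree.
Diameter (longest shortest path) = 4.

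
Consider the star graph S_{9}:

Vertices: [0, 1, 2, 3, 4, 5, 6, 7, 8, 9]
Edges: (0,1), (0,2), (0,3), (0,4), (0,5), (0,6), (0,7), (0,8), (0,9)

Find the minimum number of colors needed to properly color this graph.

S_{9} has one hub adjacent to 9 leaves; leaves are pairwise non-adjacent.
Color the hub 0 and every leaf 1.
Chromatic number = 2.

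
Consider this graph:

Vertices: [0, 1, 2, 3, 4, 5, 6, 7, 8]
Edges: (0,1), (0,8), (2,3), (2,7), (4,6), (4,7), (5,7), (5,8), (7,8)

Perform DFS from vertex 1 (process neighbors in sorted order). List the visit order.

DFS from vertex 1 (neighbors processed in ascending order):
Visit order: 1, 0, 8, 5, 7, 2, 3, 4, 6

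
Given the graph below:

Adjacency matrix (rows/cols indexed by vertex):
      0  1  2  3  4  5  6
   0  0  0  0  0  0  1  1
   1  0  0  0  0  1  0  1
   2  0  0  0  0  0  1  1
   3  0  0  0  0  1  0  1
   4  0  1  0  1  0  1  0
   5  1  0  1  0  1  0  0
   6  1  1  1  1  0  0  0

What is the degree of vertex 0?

Vertex 0 has neighbors [5, 6], so deg(0) = 2.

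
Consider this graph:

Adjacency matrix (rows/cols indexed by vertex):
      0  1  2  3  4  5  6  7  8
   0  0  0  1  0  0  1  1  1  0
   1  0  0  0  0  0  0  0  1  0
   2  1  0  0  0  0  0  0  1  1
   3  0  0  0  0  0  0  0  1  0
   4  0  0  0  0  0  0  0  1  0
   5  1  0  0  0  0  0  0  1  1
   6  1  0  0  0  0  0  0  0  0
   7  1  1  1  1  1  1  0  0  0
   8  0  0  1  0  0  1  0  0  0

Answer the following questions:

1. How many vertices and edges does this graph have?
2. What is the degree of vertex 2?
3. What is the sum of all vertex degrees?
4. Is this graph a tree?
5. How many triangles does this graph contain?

Count: 9 vertices, 11 edges.
Vertex 2 has neighbors [0, 7, 8], degree = 3.
Handshaking lemma: 2 * 11 = 22.
A tree on 9 vertices has 8 edges. This graph has 11 edges (3 extra). Not a tree.
Number of triangles = 2.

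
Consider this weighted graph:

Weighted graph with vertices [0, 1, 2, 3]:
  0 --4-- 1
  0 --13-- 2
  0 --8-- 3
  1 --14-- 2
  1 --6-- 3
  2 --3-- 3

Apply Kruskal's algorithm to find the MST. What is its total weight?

Applying Kruskal's algorithm (sort edges by weight, add if no cycle):
  Add (2,3) w=3
  Add (0,1) w=4
  Add (1,3) w=6
  Skip (0,3) w=8 (creates cycle)
  Skip (0,2) w=13 (creates cycle)
  Skip (1,2) w=14 (creates cycle)
MST weight = 13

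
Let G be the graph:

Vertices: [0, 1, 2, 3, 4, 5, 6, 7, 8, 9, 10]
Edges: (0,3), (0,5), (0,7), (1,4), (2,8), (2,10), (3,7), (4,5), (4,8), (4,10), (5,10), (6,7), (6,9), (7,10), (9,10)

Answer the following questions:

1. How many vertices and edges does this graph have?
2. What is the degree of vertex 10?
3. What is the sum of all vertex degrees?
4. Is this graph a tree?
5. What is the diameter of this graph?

Count: 11 vertices, 15 edges.
Vertex 10 has neighbors [2, 4, 5, 7, 9], degree = 5.
Handshaking lemma: 2 * 15 = 30.
A tree on 11 vertices has 10 edges. This graph has 15 edges (5 extra). Not a tree.
Diameter (longest shortest path) = 4.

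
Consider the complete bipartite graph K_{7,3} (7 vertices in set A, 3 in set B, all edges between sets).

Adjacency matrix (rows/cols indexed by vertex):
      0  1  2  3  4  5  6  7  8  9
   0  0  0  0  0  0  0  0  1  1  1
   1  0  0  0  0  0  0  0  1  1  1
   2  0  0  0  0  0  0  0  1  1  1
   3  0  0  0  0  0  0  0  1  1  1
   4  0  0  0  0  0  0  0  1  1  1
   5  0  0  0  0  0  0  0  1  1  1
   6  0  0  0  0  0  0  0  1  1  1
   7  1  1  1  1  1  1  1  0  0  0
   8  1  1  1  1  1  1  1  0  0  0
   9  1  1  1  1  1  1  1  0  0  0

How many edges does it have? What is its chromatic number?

K_{7,3} has 7 * 3 = 21 edges.
Bipartite graphs have chromatic number 2 (color each partition differently).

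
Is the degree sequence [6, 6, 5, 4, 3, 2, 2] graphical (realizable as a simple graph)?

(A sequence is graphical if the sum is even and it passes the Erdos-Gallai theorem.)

Sum of degrees = 28. Sum is even but fails Erdos-Gallai. The sequence is NOT graphical.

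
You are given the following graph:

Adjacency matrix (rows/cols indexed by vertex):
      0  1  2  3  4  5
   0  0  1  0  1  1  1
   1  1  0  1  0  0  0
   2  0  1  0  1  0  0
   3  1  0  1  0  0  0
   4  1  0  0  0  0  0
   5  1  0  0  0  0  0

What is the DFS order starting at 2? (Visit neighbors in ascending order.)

DFS from vertex 2 (neighbors processed in ascending order):
Visit order: 2, 1, 0, 3, 4, 5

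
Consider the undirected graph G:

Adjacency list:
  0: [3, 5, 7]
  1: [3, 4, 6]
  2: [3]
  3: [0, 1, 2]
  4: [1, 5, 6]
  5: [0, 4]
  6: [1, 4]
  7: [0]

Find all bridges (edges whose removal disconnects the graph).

A bridge is an edge whose removal increases the number of connected components.
Bridges found: (0,7), (2,3)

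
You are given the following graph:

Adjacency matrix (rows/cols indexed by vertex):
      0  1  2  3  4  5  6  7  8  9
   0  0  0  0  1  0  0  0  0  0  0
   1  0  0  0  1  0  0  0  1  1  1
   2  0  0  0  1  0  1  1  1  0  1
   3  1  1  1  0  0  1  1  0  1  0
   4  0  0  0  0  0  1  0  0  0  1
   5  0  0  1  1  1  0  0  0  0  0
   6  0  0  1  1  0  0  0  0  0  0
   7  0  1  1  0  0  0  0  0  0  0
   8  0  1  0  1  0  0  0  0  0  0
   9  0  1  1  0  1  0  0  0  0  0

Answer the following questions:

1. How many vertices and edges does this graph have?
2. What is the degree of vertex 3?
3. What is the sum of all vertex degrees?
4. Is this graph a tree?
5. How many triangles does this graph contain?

Count: 10 vertices, 15 edges.
Vertex 3 has neighbors [0, 1, 2, 5, 6, 8], degree = 6.
Handshaking lemma: 2 * 15 = 30.
A tree on 10 vertices has 9 edges. This graph has 15 edges (6 extra). Not a tree.
Number of triangles = 3.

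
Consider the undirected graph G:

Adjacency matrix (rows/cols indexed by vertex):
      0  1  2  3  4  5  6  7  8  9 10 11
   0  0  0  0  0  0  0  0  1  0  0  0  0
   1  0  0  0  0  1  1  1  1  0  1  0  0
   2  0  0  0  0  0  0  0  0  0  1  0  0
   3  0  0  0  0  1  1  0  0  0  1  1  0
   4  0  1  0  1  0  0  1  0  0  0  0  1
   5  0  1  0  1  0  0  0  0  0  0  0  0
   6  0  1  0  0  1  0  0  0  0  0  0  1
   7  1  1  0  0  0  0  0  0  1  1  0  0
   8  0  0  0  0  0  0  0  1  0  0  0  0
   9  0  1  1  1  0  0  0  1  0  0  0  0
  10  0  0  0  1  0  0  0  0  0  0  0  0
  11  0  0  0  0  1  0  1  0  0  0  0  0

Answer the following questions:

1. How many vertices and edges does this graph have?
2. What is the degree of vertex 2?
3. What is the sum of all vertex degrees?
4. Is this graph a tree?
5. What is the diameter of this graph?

Count: 12 vertices, 16 edges.
Vertex 2 has neighbors [9], degree = 1.
Handshaking lemma: 2 * 16 = 32.
A tree on 12 vertices has 11 edges. This graph has 16 edges (5 extra). Not a tree.
Diameter (longest shortest path) = 4.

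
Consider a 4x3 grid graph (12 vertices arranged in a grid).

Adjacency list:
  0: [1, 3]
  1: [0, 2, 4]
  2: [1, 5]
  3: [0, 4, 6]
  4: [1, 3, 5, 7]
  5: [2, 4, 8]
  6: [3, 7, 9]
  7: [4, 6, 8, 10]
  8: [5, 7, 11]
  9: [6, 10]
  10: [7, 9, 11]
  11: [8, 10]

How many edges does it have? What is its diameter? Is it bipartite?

A 4x3 grid has 9 vertical edges and 8 horizontal edges.
Total edges = 9 + 8 = 17.
Diameter = (4-1) + (3-1) = 5 (corner to opposite corner).
Grid graphs are bipartite (checkerboard coloring).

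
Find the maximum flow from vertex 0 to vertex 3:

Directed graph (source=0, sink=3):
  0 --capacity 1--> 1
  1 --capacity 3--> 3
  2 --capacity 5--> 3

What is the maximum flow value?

Computing max flow:
  Flow on (0->1): 1/1
  Flow on (1->3): 1/3
Maximum flow = 1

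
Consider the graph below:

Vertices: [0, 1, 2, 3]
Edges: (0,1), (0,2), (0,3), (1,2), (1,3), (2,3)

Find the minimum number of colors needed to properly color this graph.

The graph has a maximum clique of size 4 (lower bound on chromatic number).
A valid 4-coloring: {0: 0, 1: 1, 2: 2, 3: 3}.
Chromatic number = 4.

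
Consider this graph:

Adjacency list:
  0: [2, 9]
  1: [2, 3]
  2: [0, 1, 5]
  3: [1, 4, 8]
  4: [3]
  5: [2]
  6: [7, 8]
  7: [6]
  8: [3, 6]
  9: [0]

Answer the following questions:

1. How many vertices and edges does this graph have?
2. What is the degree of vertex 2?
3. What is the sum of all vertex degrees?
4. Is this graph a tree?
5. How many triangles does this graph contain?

Count: 10 vertices, 9 edges.
Vertex 2 has neighbors [0, 1, 5], degree = 3.
Handshaking lemma: 2 * 9 = 18.
A graph is a tree iff it is connected and has exactly n-1 edges. This graph is connected (all 10 vertices in one component) and has 10-1 = 9 edges. It is a tree.
Number of triangles = 0.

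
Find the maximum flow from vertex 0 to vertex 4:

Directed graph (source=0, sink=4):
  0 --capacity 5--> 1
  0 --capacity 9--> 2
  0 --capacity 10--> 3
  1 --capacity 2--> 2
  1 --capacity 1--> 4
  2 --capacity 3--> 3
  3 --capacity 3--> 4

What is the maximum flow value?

Computing max flow:
  Flow on (0->1): 1/5
  Flow on (0->2): 3/9
  Flow on (1->4): 1/1
  Flow on (2->3): 3/3
  Flow on (3->4): 3/3
Maximum flow = 4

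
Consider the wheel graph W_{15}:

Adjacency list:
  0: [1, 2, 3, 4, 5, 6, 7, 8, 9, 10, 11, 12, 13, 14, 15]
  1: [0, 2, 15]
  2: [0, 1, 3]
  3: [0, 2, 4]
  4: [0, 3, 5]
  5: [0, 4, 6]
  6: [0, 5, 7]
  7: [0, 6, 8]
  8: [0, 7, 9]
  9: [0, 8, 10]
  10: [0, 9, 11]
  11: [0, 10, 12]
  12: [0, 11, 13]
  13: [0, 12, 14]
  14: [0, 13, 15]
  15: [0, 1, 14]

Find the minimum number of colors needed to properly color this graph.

W_{15} = C_{15} plus a hub adjacent to every cycle vertex.
The outer cycle needs 3 colors (odd cycle); the hub is adjacent to all of them so needs a fresh color.
Chromatic number = 3 + 1 = 4.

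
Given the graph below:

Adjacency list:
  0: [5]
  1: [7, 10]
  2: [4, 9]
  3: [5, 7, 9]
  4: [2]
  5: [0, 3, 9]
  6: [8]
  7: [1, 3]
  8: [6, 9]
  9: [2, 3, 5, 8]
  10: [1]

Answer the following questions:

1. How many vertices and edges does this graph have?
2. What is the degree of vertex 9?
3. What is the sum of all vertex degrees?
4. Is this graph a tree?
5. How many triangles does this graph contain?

Count: 11 vertices, 11 edges.
Vertex 9 has neighbors [2, 3, 5, 8], degree = 4.
Handshaking lemma: 2 * 11 = 22.
A tree on 11 vertices has 10 edges. This graph has 11 edges (1 extra). Not a tree.
Number of triangles = 1.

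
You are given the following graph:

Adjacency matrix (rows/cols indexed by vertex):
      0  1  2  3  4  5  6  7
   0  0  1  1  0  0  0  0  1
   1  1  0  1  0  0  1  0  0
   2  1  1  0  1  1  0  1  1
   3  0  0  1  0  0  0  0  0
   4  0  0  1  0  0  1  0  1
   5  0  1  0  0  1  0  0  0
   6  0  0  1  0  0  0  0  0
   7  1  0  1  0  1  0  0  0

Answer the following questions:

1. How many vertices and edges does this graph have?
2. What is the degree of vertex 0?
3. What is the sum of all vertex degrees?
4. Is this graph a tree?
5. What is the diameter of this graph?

Count: 8 vertices, 11 edges.
Vertex 0 has neighbors [1, 2, 7], degree = 3.
Handshaking lemma: 2 * 11 = 22.
A tree on 8 vertices has 7 edges. This graph has 11 edges (4 extra). Not a tree.
Diameter (longest shortest path) = 3.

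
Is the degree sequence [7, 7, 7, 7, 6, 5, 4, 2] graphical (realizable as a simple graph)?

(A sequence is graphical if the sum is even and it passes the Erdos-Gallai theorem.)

Sum of degrees = 45. Sum is odd, so the sequence is NOT graphical.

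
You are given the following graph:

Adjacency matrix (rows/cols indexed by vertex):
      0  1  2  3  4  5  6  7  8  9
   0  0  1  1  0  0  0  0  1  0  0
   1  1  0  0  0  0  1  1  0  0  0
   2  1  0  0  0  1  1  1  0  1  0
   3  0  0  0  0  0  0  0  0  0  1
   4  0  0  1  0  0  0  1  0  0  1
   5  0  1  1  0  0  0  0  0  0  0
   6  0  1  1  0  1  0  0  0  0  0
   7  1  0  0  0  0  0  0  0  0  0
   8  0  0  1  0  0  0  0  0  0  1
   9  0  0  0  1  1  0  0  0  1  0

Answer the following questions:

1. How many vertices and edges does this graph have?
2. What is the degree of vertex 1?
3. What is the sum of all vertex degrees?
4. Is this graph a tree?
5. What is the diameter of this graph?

Count: 10 vertices, 13 edges.
Vertex 1 has neighbors [0, 5, 6], degree = 3.
Handshaking lemma: 2 * 13 = 26.
A tree on 10 vertices has 9 edges. This graph has 13 edges (4 extra). Not a tree.
Diameter (longest shortest path) = 5.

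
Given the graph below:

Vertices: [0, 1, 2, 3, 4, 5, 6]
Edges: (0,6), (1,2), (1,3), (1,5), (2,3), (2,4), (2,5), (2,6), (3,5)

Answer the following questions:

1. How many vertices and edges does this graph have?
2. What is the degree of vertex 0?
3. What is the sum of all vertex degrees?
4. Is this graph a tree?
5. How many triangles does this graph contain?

Count: 7 vertices, 9 edges.
Vertex 0 has neighbors [6], degree = 1.
Handshaking lemma: 2 * 9 = 18.
A tree on 7 vertices has 6 edges. This graph has 9 edges (3 extra). Not a tree.
Number of triangles = 4.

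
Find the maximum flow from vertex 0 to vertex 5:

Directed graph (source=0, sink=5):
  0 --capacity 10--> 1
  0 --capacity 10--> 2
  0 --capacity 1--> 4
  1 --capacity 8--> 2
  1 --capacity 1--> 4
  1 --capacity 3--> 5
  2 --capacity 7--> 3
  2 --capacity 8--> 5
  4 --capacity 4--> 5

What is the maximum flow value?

Computing max flow:
  Flow on (0->1): 4/10
  Flow on (0->2): 8/10
  Flow on (0->4): 1/1
  Flow on (1->4): 1/1
  Flow on (1->5): 3/3
  Flow on (2->5): 8/8
  Flow on (4->5): 2/4
Maximum flow = 13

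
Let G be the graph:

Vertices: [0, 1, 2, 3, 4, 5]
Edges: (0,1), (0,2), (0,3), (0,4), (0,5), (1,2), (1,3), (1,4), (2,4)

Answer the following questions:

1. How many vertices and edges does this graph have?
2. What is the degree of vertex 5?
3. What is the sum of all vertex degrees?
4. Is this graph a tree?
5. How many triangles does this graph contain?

Count: 6 vertices, 9 edges.
Vertex 5 has neighbors [0], degree = 1.
Handshaking lemma: 2 * 9 = 18.
A tree on 6 vertices has 5 edges. This graph has 9 edges (4 extra). Not a tree.
Number of triangles = 5.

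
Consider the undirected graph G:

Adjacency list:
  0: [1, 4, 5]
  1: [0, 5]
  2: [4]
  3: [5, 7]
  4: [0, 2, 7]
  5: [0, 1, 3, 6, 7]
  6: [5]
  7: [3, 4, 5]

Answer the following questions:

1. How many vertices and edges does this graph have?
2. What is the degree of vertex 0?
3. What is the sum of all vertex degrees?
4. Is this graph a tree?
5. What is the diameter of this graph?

Count: 8 vertices, 10 edges.
Vertex 0 has neighbors [1, 4, 5], degree = 3.
Handshaking lemma: 2 * 10 = 20.
A tree on 8 vertices has 7 edges. This graph has 10 edges (3 extra). Not a tree.
Diameter (longest shortest path) = 4.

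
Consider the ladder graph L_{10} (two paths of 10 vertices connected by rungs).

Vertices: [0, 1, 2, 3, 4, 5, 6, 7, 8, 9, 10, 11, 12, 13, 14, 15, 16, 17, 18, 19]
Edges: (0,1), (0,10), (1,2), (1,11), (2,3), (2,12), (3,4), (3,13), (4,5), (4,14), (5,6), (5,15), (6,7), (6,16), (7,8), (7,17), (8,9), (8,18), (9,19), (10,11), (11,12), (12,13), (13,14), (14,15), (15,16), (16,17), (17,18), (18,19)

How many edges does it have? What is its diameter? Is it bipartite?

Ladder graph L_{10}: 10 rungs + 2 * (10-1) path edges = 10 + 18 = 28 edges.
Diameter = 10.
Ladder graphs are bipartite (alternating coloring along each path).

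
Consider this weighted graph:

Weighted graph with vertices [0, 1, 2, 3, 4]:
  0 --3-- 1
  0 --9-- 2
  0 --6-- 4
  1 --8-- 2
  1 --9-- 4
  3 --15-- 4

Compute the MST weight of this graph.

Applying Kruskal's algorithm (sort edges by weight, add if no cycle):
  Add (0,1) w=3
  Add (0,4) w=6
  Add (1,2) w=8
  Skip (0,2) w=9 (creates cycle)
  Skip (1,4) w=9 (creates cycle)
  Add (3,4) w=15
MST weight = 32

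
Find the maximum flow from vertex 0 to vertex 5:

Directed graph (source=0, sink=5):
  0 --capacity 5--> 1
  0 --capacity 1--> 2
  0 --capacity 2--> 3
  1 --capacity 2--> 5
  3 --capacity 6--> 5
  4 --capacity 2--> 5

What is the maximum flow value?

Computing max flow:
  Flow on (0->1): 2/5
  Flow on (0->3): 2/2
  Flow on (1->5): 2/2
  Flow on (3->5): 2/6
Maximum flow = 4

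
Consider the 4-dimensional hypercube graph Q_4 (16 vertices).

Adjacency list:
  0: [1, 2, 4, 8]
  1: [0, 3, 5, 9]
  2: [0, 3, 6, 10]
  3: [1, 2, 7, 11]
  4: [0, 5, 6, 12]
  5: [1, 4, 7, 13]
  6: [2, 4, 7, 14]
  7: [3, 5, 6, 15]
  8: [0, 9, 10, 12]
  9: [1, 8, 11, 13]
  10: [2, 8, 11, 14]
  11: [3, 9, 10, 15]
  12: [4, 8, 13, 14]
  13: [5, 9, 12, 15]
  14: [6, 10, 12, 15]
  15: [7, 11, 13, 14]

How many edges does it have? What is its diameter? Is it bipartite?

The 4-dimensional hypercube Q_4 has 16 vertices and each vertex has degree 4.
Total edges = 16 * 4 / 2 = 32.
Diameter = 4 (max Hamming distance between binary labels).
Hypercubes are bipartite (partition by parity of binary representation).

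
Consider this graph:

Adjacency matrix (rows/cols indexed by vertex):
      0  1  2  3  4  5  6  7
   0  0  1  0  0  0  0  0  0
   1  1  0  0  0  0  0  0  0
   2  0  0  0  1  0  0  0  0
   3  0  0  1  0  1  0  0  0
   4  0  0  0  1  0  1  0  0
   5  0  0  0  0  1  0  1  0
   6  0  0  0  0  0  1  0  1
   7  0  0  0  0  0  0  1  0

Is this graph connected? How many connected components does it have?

Checking connectivity: the graph has 2 connected component(s).
Components: [[0, 1], [2, 3, 4, 5, 6, 7]]. The graph is NOT connected.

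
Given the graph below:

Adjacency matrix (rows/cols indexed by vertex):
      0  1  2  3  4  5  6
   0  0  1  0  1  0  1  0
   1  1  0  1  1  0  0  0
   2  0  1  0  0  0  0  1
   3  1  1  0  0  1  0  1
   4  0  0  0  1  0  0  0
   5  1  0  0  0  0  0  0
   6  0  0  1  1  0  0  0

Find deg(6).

Vertex 6 has neighbors [2, 3], so deg(6) = 2.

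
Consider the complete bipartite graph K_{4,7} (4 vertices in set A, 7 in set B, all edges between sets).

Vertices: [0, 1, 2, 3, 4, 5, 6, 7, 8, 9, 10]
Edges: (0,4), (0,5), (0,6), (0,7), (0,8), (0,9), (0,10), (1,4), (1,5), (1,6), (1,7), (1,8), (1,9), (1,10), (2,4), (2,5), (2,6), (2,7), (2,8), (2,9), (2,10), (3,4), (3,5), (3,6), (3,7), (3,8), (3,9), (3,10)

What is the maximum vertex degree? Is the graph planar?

Set-A vertices have degree 7; set-B vertices have degree 4. Maximum degree = max(4,7) = 7.
K_{4,7} contains K_{3,3} as a subgraph (since both sides have >= 3 vertices); by Kuratowski's theorem it is not planar.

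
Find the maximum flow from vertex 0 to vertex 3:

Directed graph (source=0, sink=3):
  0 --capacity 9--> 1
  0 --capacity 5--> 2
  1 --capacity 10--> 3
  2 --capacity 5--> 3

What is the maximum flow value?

Computing max flow:
  Flow on (0->1): 9/9
  Flow on (0->2): 5/5
  Flow on (1->3): 9/10
  Flow on (2->3): 5/5
Maximum flow = 14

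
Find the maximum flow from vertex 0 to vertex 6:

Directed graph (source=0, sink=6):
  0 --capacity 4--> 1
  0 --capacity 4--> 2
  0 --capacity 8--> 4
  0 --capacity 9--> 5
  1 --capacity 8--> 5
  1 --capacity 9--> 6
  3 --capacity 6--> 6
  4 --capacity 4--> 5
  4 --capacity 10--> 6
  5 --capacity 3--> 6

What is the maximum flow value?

Computing max flow:
  Flow on (0->1): 4/4
  Flow on (0->4): 8/8
  Flow on (0->5): 3/9
  Flow on (1->6): 4/9
  Flow on (4->6): 8/10
  Flow on (5->6): 3/3
Maximum flow = 15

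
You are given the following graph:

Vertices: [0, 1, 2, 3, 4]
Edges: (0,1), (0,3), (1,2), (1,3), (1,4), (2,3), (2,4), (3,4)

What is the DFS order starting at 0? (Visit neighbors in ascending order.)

DFS from vertex 0 (neighbors processed in ascending order):
Visit order: 0, 1, 2, 3, 4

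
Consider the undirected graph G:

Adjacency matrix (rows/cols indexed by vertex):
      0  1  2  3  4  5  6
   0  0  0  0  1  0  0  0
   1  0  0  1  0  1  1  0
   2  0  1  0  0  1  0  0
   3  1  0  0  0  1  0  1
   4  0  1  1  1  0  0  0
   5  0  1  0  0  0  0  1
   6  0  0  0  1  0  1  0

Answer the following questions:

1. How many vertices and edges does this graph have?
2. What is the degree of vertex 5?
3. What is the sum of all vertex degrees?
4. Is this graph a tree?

Count: 7 vertices, 8 edges.
Vertex 5 has neighbors [1, 6], degree = 2.
Handshaking lemma: 2 * 8 = 16.
A tree on 7 vertices has 6 edges. This graph has 8 edges (2 extra). Not a tree.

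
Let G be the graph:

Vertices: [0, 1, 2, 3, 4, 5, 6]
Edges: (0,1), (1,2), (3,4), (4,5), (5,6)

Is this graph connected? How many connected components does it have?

Checking connectivity: the graph has 2 connected component(s).
Components: [[0, 1, 2], [3, 4, 5, 6]]. The graph is NOT connected.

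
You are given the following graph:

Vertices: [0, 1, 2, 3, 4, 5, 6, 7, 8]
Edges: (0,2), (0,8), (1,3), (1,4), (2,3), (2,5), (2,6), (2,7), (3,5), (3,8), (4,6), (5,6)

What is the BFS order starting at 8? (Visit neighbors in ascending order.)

BFS from vertex 8 (neighbors processed in ascending order):
Visit order: 8, 0, 3, 2, 1, 5, 6, 7, 4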